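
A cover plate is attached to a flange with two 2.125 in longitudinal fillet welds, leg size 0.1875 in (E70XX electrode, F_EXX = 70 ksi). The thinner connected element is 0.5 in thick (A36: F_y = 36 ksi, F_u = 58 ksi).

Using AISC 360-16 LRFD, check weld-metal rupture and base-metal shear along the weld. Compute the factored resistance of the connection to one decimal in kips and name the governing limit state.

17.7 kips (weld metal governs)

Weld metal: throat = 0.707×0.1875 = 0.13256 in, L = 2×2.125 = 4.25 in. φR_n = 0.75 × 0.6 × 70 × 0.13256 × 4.25 = 17.7 kips.
Base metal shear (0.5 in plate): yield φR_n = 1.0×0.6×36×0.5×4.25 = 45.9 kips; rupture φR_n = 0.75×0.6×58×0.5×4.25 = 55.5 kips; take 45.9 kips (yield).
Governing: min(17.7, 45.9) = 17.7 kips → weld metal.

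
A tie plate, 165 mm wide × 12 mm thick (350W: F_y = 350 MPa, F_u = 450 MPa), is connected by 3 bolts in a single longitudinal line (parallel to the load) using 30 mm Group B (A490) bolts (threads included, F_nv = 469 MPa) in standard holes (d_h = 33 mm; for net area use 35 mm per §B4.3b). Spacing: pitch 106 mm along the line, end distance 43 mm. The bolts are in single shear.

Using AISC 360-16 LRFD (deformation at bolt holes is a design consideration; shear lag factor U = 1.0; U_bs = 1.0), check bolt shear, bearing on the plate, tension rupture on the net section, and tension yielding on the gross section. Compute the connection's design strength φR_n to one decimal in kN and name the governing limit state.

Bolt shear: A_b = π(30)²/4 = 706.86 mm². φR_n = 0.75 × 469 × 706.86 × 3 × 1 = 745.9 kN.
Bearing (12 mm plate, F_u = 450 MPa): end bolts L_c = 43 − 33/2 = 26.5, R_n = min(1.2×26.5×12×450, 2.4×30×12×450) = 171.72 kN/bolt; interior L_c = 106 − 33 = 73, R_n = 388.8 kN/bolt. φR_n = 0.75 × (1×171.72 + 2×388.8) = 712.0 kN.
Tension rupture (net): A_n = (165 − 1×35)×12 = 1560 mm² (U = 1.0, A_e = A_n). φR_n = 0.75 × 450 × 1560 = 526.5 kN.
Tension yield (gross): A_g = 165×12 = 1980 mm². φR_n = 0.90 × 350 × 1980 = 623.7 kN.
Governing: min(745.9, 712.0, 526.5, 623.7) = 526.5 kN → net-section rupture.

526.5 kN (net-section rupture governs)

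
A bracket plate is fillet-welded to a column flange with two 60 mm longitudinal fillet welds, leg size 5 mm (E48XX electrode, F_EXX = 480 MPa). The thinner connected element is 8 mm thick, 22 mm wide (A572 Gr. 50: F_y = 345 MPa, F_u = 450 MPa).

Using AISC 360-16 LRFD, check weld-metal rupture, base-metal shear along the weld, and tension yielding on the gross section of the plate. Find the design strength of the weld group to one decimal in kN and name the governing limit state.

Weld metal: throat = 0.707×5 = 3.535 mm, L = 2×60 = 120 mm. φR_n = 0.75 × 0.6 × 480 × 3.535 × 120 = 91.6 kN.
Base metal shear (8 mm plate): yield φR_n = 1.0×0.6×345×8×120 = 198.7 kN; rupture φR_n = 0.75×0.6×450×8×120 = 194.4 kN; take 194.4 kN (rupture).
Tension yield (gross): A_g = 22×8 = 176 mm². φR_n = 0.90 × 345 × 176 = 54.6 kN.
Governing: min(91.6, 194.4, 54.6) = 54.6 kN → gross-section yield.

54.6 kN (gross-section yield governs)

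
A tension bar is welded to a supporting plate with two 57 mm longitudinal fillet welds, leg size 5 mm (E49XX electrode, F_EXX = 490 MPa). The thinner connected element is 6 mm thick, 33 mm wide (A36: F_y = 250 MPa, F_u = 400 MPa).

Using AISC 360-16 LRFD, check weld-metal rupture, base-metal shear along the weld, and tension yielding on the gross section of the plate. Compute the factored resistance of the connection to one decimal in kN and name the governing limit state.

Weld metal: throat = 0.707×5 = 3.535 mm, L = 2×57 = 114 mm. φR_n = 0.75 × 0.6 × 490 × 3.535 × 114 = 88.9 kN.
Base metal shear (6 mm plate): yield φR_n = 1.0×0.6×250×6×114 = 102.6 kN; rupture φR_n = 0.75×0.6×400×6×114 = 123.1 kN; take 102.6 kN (yield).
Tension yield (gross): A_g = 33×6 = 198 mm². φR_n = 0.90 × 250 × 198 = 44.6 kN.
Governing: min(88.9, 102.6, 44.6) = 44.6 kN → gross-section yield.

44.6 kN (gross-section yield governs)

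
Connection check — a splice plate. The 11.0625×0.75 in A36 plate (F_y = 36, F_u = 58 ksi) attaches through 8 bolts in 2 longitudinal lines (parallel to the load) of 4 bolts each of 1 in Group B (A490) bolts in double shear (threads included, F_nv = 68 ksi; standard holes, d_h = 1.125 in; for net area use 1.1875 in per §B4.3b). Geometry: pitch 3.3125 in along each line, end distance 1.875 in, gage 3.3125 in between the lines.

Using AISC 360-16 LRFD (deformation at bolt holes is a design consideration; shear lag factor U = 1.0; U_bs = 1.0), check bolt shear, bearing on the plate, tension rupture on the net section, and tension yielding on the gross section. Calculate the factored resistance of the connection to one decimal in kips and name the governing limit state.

268.8 kips (gross-section yield governs)

Bolt shear: A_b = π(1)²/4 = 0.7854 in². φR_n = 0.75 × 68 × 0.7854 × 8 × 2 = 640.9 kips.
Bearing (0.75 in plate, F_u = 58 ksi): end bolts L_c = 1.875 − 1.125/2 = 1.3125, R_n = min(1.2×1.3125×0.75×58, 2.4×1×0.75×58) = 68.513 kips/bolt; interior L_c = 3.3125 − 1.125 = 2.1875, R_n = 104.4 kips/bolt. φR_n = 0.75 × (2×68.513 + 6×104.4) = 572.6 kips.
Tension rupture (net): A_n = (11.0625 − 2×1.1875)×0.75 = 6.5156 in² (U = 1.0, A_e = A_n). φR_n = 0.75 × 58 × 6.5156 = 283.4 kips.
Tension yield (gross): A_g = 11.0625×0.75 = 8.2969 in². φR_n = 0.90 × 36 × 8.2969 = 268.8 kips.
Governing: min(640.9, 572.6, 283.4, 268.8) = 268.8 kips → gross-section yield.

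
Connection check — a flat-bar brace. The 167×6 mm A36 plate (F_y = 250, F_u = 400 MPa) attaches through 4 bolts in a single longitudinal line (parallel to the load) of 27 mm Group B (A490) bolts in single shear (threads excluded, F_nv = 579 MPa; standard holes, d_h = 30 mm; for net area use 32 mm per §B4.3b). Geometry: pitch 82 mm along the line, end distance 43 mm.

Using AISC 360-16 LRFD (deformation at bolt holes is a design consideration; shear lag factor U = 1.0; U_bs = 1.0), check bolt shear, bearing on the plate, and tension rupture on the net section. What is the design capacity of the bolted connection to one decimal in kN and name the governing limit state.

Bolt shear: A_b = π(27)²/4 = 572.56 mm². φR_n = 0.75 × 579 × 572.56 × 4 × 1 = 994.5 kN.
Bearing (6 mm plate, F_u = 400 MPa): end bolts L_c = 43 − 30/2 = 28, R_n = min(1.2×28×6×400, 2.4×27×6×400) = 80.64 kN/bolt; interior L_c = 82 − 30 = 52, R_n = 149.76 kN/bolt. φR_n = 0.75 × (1×80.64 + 3×149.76) = 397.4 kN.
Tension rupture (net): A_n = (167 − 1×32)×6 = 810 mm² (U = 1.0, A_e = A_n). φR_n = 0.75 × 400 × 810 = 243.0 kN.
Governing: min(994.5, 397.4, 243.0) = 243.0 kN → net-section rupture.

243.0 kN (net-section rupture governs)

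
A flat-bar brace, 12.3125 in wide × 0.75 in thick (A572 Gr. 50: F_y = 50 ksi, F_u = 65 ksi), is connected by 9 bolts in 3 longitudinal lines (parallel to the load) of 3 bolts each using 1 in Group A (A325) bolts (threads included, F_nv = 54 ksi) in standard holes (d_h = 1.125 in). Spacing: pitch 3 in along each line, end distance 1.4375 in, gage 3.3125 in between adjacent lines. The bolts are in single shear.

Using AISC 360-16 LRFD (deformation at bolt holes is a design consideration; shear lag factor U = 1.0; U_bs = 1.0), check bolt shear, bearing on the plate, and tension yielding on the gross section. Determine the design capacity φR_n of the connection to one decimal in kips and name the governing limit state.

286.3 kips (bolt shear governs)

Bolt shear: A_b = π(1)²/4 = 0.7854 in². φR_n = 0.75 × 54 × 0.7854 × 9 × 1 = 286.3 kips.
Bearing (0.75 in plate, F_u = 65 ksi): end bolts L_c = 1.4375 − 1.125/2 = 0.875, R_n = min(1.2×0.875×0.75×65, 2.4×1×0.75×65) = 51.188 kips/bolt; interior L_c = 3 − 1.125 = 1.875, R_n = 109.69 kips/bolt. φR_n = 0.75 × (3×51.188 + 6×109.69) = 608.8 kips.
Tension yield (gross): A_g = 12.3125×0.75 = 9.2344 in². φR_n = 0.90 × 50 × 9.2344 = 415.5 kips.
Governing: min(286.3, 608.8, 415.5) = 286.3 kips → bolt shear.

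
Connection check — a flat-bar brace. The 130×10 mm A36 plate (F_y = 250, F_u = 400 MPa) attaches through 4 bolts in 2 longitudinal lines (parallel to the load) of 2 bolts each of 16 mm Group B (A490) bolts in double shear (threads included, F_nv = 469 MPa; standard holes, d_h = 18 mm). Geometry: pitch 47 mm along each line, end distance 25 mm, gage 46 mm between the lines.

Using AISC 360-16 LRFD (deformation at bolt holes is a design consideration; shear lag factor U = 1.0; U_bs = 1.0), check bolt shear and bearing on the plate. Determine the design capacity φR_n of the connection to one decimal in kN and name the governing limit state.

324.0 kN (bearing governs)

Bolt shear: A_b = π(16)²/4 = 201.06 mm². φR_n = 0.75 × 469 × 201.06 × 4 × 2 = 565.8 kN.
Bearing (10 mm plate, F_u = 400 MPa): end bolts L_c = 25 − 18/2 = 16, R_n = min(1.2×16×10×400, 2.4×16×10×400) = 76.8 kN/bolt; interior L_c = 47 − 18 = 29, R_n = 139.2 kN/bolt. φR_n = 0.75 × (2×76.8 + 2×139.2) = 324.0 kN.
Governing: min(565.8, 324.0) = 324.0 kN → bearing.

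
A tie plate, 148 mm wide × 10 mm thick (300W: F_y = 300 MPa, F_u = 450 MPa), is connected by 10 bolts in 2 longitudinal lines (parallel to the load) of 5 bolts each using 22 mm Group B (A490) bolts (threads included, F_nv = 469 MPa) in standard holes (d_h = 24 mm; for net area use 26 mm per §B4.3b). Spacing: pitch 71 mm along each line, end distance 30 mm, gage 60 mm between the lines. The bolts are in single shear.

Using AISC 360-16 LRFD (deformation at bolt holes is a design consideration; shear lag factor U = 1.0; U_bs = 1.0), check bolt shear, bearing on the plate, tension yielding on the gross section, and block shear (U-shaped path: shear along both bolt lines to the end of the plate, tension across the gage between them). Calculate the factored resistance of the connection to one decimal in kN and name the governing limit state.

Bolt shear: A_b = π(22)²/4 = 380.13 mm². φR_n = 0.75 × 469 × 380.13 × 10 × 1 = 1337.1 kN.
Bearing (10 mm plate, F_u = 450 MPa): end bolts L_c = 30 − 24/2 = 18, R_n = min(1.2×18×10×450, 2.4×22×10×450) = 97.2 kN/bolt; interior L_c = 71 − 24 = 47, R_n = 237.6 kN/bolt. φR_n = 0.75 × (2×97.2 + 8×237.6) = 1571.4 kN.
Tension yield (gross): A_g = 148×10 = 1480 mm². φR_n = 0.90 × 300 × 1480 = 399.6 kN.
Block shear: shear path 2×[30+4×71] = 2×314 mm, A_gv = 6280, A_nv = 2×(314 − 4.5×26)×10 = 3940 mm²; tension across gage: (60 − 1×26)×10 = 340 mm². R_n = min(0.6×450×3940, 0.6×300×6280) + 1.0×450×340 = min(1063.8, 1130.4) + 153 = 1216.8 kN. φR_n = 0.75 × 1216.8 = 912.6 kN.
Governing: min(1337.1, 1571.4, 399.6, 912.6) = 399.6 kN → gross-section yield.

399.6 kN (gross-section yield governs)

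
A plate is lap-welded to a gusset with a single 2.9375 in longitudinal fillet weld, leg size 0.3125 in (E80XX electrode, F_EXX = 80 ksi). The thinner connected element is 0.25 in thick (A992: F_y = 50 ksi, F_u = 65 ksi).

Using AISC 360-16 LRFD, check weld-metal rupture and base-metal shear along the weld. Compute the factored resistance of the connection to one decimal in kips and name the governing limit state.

21.5 kips (base-metal shear governs)

Weld metal: throat = 0.707×0.3125 = 0.22094 in, L = 2.9375 in. φR_n = 0.75 × 0.6 × 80 × 0.22094 × 2.9375 = 23.4 kips.
Base metal shear (0.25 in plate): yield φR_n = 1.0×0.6×50×0.25×2.9375 = 22.0 kips; rupture φR_n = 0.75×0.6×65×0.25×2.9375 = 21.5 kips; take 21.5 kips (rupture).
Governing: min(23.4, 21.5) = 21.5 kips → base-metal shear.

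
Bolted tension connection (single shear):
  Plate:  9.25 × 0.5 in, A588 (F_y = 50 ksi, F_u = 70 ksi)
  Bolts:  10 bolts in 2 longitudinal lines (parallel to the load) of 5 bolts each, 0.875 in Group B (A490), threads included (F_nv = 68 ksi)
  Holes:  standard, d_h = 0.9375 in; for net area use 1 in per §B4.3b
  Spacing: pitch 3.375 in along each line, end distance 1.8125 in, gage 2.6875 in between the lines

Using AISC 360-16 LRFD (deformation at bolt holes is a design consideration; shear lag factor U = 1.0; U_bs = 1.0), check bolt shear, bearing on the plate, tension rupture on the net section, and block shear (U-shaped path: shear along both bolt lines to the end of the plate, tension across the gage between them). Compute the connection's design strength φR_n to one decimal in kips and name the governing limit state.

190.3 kips (net-section rupture governs)

Bolt shear: A_b = π(0.875)²/4 = 0.60132 in². φR_n = 0.75 × 68 × 0.60132 × 10 × 1 = 306.7 kips.
Bearing (0.5 in plate, F_u = 70 ksi): end bolts L_c = 1.8125 − 0.9375/2 = 1.34375, R_n = min(1.2×1.34375×0.5×70, 2.4×0.875×0.5×70) = 56.438 kips/bolt; interior L_c = 3.375 − 0.9375 = 2.4375, R_n = 73.5 kips/bolt. φR_n = 0.75 × (2×56.438 + 8×73.5) = 525.7 kips.
Tension rupture (net): A_n = (9.25 − 2×1)×0.5 = 3.625 in² (U = 1.0, A_e = A_n). φR_n = 0.75 × 70 × 3.625 = 190.3 kips.
Block shear: shear path 2×[1.8125+4×3.375] = 2×15.3125 in, A_gv = 15.313, A_nv = 2×(15.3125 − 4.5×1)×0.5 = 10.813 in²; tension across gage: (2.6875 − 1×1)×0.5 = 0.84375 in². R_n = min(0.6×70×10.813, 0.6×50×15.313) + 1.0×70×0.84375 = min(454.15, 459.39) + 59.063 = 513.21 kips. φR_n = 0.75 × 513.21 = 384.9 kips.
Governing: min(306.7, 525.7, 190.3, 384.9) = 190.3 kips → net-section rupture.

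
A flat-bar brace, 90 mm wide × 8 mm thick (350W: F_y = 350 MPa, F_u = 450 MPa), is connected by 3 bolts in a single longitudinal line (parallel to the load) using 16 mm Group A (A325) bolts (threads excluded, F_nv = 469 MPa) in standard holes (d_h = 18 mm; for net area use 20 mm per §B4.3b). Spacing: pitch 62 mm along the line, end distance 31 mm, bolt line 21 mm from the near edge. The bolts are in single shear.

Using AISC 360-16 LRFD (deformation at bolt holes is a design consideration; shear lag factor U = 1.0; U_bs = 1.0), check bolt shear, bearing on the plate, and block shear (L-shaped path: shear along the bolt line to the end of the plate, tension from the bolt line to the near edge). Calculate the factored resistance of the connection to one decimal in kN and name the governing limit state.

Bolt shear: A_b = π(16)²/4 = 201.06 mm². φR_n = 0.75 × 469 × 201.06 × 3 × 1 = 212.2 kN.
Bearing (8 mm plate, F_u = 450 MPa): end bolts L_c = 31 − 18/2 = 22, R_n = min(1.2×22×8×450, 2.4×16×8×450) = 95.04 kN/bolt; interior L_c = 62 − 18 = 44, R_n = 138.24 kN/bolt. φR_n = 0.75 × (1×95.04 + 2×138.24) = 278.6 kN.
Block shear: shear path 1×[31+2×62] = 1×155 mm, A_gv = 1240, A_nv = 1×(155 − 2.5×20)×8 = 840 mm²; tension to near edge: (21 − 0.5×20)×8 = 88 mm². R_n = min(0.6×450×840, 0.6×350×1240) + 1.0×450×88 = min(226.8, 260.4) + 39.6 = 266.4 kN. φR_n = 0.75 × 266.4 = 199.8 kN.
Governing: min(212.2, 278.6, 199.8) = 199.8 kN → block shear.

199.8 kN (block shear governs)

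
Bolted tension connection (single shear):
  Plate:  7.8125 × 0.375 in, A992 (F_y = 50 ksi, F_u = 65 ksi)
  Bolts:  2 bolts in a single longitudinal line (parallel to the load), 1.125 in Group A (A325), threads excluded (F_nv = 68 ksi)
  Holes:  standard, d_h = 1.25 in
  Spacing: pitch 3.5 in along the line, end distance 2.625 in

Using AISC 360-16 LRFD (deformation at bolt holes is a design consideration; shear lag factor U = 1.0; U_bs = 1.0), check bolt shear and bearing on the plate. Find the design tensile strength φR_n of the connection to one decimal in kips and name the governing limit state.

Bolt shear: A_b = π(1.125)²/4 = 0.99402 in². φR_n = 0.75 × 68 × 0.99402 × 2 × 1 = 101.4 kips.
Bearing (0.375 in plate, F_u = 65 ksi): end bolts L_c = 2.625 − 1.25/2 = 2, R_n = min(1.2×2×0.375×65, 2.4×1.125×0.375×65) = 58.5 kips/bolt; interior L_c = 3.5 − 1.25 = 2.25, R_n = 65.813 kips/bolt. φR_n = 0.75 × (1×58.5 + 1×65.813) = 93.2 kips.
Governing: min(101.4, 93.2) = 93.2 kips → bearing.

93.2 kips (bearing governs)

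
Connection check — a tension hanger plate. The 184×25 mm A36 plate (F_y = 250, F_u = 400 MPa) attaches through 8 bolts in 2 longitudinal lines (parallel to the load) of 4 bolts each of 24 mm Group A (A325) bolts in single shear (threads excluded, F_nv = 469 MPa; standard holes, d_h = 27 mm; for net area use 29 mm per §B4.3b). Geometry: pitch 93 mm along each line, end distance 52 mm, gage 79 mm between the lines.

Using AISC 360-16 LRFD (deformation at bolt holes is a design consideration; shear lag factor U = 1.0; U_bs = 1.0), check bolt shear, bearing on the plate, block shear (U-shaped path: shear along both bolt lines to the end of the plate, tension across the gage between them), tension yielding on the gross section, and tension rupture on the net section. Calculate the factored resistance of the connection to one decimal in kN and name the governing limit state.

Bolt shear: A_b = π(24)²/4 = 452.39 mm². φR_n = 0.75 × 469 × 452.39 × 8 × 1 = 1273.0 kN.
Bearing (25 mm plate, F_u = 400 MPa): end bolts L_c = 52 − 27/2 = 38.5, R_n = min(1.2×38.5×25×400, 2.4×24×25×400) = 462 kN/bolt; interior L_c = 93 − 27 = 66, R_n = 576 kN/bolt. φR_n = 0.75 × (2×462 + 6×576) = 3285.0 kN.
Block shear: shear path 2×[52+3×93] = 2×331 mm, A_gv = 16550, A_nv = 2×(331 − 3.5×29)×25 = 11475 mm²; tension across gage: (79 − 1×29)×25 = 1250 mm². R_n = min(0.6×400×11475, 0.6×250×16550) + 1.0×400×1250 = min(2754, 2482.5) + 500 = 2982.5 kN. φR_n = 0.75 × 2982.5 = 2236.9 kN.
Tension yield (gross): A_g = 184×25 = 4600 mm². φR_n = 0.90 × 250 × 4600 = 1035.0 kN.
Tension rupture (net): A_n = (184 − 2×29)×25 = 3150 mm² (U = 1.0, A_e = A_n). φR_n = 0.75 × 400 × 3150 = 945.0 kN.
Governing: min(1273.0, 3285.0, 2236.9, 1035.0, 945.0) = 945.0 kN → net-section rupture.

945.0 kN (net-section rupture governs)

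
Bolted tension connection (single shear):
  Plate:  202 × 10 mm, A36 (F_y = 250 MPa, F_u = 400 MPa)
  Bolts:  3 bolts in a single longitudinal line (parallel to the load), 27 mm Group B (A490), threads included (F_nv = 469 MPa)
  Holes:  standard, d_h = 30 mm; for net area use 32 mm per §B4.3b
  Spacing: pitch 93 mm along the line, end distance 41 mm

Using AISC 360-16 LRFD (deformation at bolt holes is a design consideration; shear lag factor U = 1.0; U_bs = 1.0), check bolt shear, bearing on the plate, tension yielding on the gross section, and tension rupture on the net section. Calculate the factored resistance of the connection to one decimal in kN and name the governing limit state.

454.5 kN (gross-section yield governs)

Bolt shear: A_b = π(27)²/4 = 572.56 mm². φR_n = 0.75 × 469 × 572.56 × 3 × 1 = 604.2 kN.
Bearing (10 mm plate, F_u = 400 MPa): end bolts L_c = 41 − 30/2 = 26, R_n = min(1.2×26×10×400, 2.4×27×10×400) = 124.8 kN/bolt; interior L_c = 93 − 30 = 63, R_n = 259.2 kN/bolt. φR_n = 0.75 × (1×124.8 + 2×259.2) = 482.4 kN.
Tension yield (gross): A_g = 202×10 = 2020 mm². φR_n = 0.90 × 250 × 2020 = 454.5 kN.
Tension rupture (net): A_n = (202 − 1×32)×10 = 1700 mm² (U = 1.0, A_e = A_n). φR_n = 0.75 × 400 × 1700 = 510.0 kN.
Governing: min(604.2, 482.4, 454.5, 510.0) = 454.5 kN → gross-section yield.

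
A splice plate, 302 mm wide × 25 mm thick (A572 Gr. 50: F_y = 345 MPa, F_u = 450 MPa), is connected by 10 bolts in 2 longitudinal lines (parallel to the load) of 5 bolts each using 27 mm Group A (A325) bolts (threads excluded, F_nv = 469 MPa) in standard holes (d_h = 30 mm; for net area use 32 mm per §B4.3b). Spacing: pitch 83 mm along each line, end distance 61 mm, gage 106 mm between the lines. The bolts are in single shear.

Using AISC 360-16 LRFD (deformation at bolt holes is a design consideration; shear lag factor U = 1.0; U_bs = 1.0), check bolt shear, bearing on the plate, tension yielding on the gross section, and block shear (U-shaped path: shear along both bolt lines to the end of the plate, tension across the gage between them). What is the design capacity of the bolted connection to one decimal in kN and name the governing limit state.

2014.0 kN (bolt shear governs)

Bolt shear: A_b = π(27)²/4 = 572.56 mm². φR_n = 0.75 × 469 × 572.56 × 10 × 1 = 2014.0 kN.
Bearing (25 mm plate, F_u = 450 MPa): end bolts L_c = 61 − 30/2 = 46, R_n = min(1.2×46×25×450, 2.4×27×25×450) = 621 kN/bolt; interior L_c = 83 − 30 = 53, R_n = 715.5 kN/bolt. φR_n = 0.75 × (2×621 + 8×715.5) = 5224.5 kN.
Tension yield (gross): A_g = 302×25 = 7550 mm². φR_n = 0.90 × 345 × 7550 = 2344.3 kN.
Block shear: shear path 2×[61+4×83] = 2×393 mm, A_gv = 19650, A_nv = 2×(393 − 4.5×32)×25 = 12450 mm²; tension across gage: (106 − 1×32)×25 = 1850 mm². R_n = min(0.6×450×12450, 0.6×345×19650) + 1.0×450×1850 = min(3361.5, 4067.6) + 832.5 = 4194 kN. φR_n = 0.75 × 4194 = 3145.5 kN.
Governing: min(2014.0, 5224.5, 2344.3, 3145.5) = 2014.0 kN → bolt shear.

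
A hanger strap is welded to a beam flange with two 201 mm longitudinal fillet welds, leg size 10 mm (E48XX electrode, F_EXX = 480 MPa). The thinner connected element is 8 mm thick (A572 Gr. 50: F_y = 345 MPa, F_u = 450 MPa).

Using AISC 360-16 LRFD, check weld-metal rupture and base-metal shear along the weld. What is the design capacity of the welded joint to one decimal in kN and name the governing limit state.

613.9 kN (weld metal governs)

Weld metal: throat = 0.707×10 = 7.07 mm, L = 2×201 = 402 mm. φR_n = 0.75 × 0.6 × 480 × 7.07 × 402 = 613.9 kN.
Base metal shear (8 mm plate): yield φR_n = 1.0×0.6×345×8×402 = 665.7 kN; rupture φR_n = 0.75×0.6×450×8×402 = 651.2 kN; take 651.2 kN (rupture).
Governing: min(613.9, 651.2) = 613.9 kN → weld metal.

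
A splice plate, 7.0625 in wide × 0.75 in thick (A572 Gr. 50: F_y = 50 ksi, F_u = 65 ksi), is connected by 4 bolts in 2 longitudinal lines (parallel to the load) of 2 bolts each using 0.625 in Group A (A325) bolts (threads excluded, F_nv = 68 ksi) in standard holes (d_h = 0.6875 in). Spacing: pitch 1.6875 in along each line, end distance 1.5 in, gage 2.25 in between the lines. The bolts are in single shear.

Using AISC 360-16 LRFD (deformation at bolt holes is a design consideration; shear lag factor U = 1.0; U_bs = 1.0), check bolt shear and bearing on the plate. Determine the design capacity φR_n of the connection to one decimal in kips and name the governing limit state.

Bolt shear: A_b = π(0.625)²/4 = 0.3068 in². φR_n = 0.75 × 68 × 0.3068 × 4 × 1 = 62.6 kips.
Bearing (0.75 in plate, F_u = 65 ksi): end bolts L_c = 1.5 − 0.6875/2 = 1.15625, R_n = min(1.2×1.15625×0.75×65, 2.4×0.625×0.75×65) = 67.641 kips/bolt; interior L_c = 1.6875 − 0.6875 = 1, R_n = 58.5 kips/bolt. φR_n = 0.75 × (2×67.641 + 2×58.5) = 189.2 kips.
Governing: min(62.6, 189.2) = 62.6 kips → bolt shear.

62.6 kips (bolt shear governs)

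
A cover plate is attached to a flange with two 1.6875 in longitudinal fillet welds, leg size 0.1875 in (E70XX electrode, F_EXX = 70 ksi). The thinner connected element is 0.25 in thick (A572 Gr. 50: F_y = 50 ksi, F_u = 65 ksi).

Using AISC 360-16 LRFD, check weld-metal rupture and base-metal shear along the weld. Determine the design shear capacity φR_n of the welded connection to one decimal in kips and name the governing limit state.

Weld metal: throat = 0.707×0.1875 = 0.13256 in, L = 2×1.6875 = 3.375 in. φR_n = 0.75 × 0.6 × 70 × 0.13256 × 3.375 = 14.1 kips.
Base metal shear (0.25 in plate): yield φR_n = 1.0×0.6×50×0.25×3.375 = 25.3 kips; rupture φR_n = 0.75×0.6×65×0.25×3.375 = 24.7 kips; take 24.7 kips (rupture).
Governing: min(14.1, 24.7) = 14.1 kips → weld metal.

14.1 kips (weld metal governs)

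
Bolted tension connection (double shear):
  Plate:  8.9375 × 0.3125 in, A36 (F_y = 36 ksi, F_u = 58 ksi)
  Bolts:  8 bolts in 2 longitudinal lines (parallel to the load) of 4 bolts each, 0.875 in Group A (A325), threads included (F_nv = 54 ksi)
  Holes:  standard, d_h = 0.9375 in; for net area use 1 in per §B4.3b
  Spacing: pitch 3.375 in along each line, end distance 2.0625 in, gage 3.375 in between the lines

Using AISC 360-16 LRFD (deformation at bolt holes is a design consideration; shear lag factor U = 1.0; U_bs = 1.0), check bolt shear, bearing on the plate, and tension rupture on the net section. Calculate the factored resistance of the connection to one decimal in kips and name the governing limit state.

Bolt shear: A_b = π(0.875)²/4 = 0.60132 in². φR_n = 0.75 × 54 × 0.60132 × 8 × 2 = 389.7 kips.
Bearing (0.3125 in plate, F_u = 58 ksi): end bolts L_c = 2.0625 − 0.9375/2 = 1.59375, R_n = min(1.2×1.59375×0.3125×58, 2.4×0.875×0.3125×58) = 34.664 kips/bolt; interior L_c = 3.375 − 0.9375 = 2.4375, R_n = 38.063 kips/bolt. φR_n = 0.75 × (2×34.664 + 6×38.063) = 223.3 kips.
Tension rupture (net): A_n = (8.9375 − 2×1)×0.3125 = 2.168 in² (U = 1.0, A_e = A_n). φR_n = 0.75 × 58 × 2.168 = 94.3 kips.
Governing: min(389.7, 223.3, 94.3) = 94.3 kips → net-section rupture.

94.3 kips (net-section rupture governs)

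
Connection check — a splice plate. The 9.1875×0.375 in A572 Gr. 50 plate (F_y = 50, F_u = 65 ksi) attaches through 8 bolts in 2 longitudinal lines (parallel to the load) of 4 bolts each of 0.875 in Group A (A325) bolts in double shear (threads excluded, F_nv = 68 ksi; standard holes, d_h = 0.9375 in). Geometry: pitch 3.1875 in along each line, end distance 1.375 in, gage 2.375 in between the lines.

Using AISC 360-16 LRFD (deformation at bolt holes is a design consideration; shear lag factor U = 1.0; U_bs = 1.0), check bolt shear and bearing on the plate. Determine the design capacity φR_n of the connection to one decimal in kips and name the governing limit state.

270.1 kips (bearing governs)

Bolt shear: A_b = π(0.875)²/4 = 0.60132 in². φR_n = 0.75 × 68 × 0.60132 × 8 × 2 = 490.7 kips.
Bearing (0.375 in plate, F_u = 65 ksi): end bolts L_c = 1.375 − 0.9375/2 = 0.90625, R_n = min(1.2×0.90625×0.375×65, 2.4×0.875×0.375×65) = 26.508 kips/bolt; interior L_c = 3.1875 − 0.9375 = 2.25, R_n = 51.188 kips/bolt. φR_n = 0.75 × (2×26.508 + 6×51.188) = 270.1 kips.
Governing: min(490.7, 270.1) = 270.1 kips → bearing.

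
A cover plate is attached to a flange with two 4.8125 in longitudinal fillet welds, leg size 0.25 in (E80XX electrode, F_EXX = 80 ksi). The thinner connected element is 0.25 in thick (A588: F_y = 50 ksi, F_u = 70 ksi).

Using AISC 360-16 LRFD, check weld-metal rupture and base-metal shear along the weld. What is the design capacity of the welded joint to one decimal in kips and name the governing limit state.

Weld metal: throat = 0.707×0.25 = 0.17675 in, L = 2×4.8125 = 9.625 in. φR_n = 0.75 × 0.6 × 80 × 0.17675 × 9.625 = 61.2 kips.
Base metal shear (0.25 in plate): yield φR_n = 1.0×0.6×50×0.25×9.625 = 72.2 kips; rupture φR_n = 0.75×0.6×70×0.25×9.625 = 75.8 kips; take 72.2 kips (yield).
Governing: min(61.2, 72.2) = 61.2 kips → weld metal.

61.2 kips (weld metal governs)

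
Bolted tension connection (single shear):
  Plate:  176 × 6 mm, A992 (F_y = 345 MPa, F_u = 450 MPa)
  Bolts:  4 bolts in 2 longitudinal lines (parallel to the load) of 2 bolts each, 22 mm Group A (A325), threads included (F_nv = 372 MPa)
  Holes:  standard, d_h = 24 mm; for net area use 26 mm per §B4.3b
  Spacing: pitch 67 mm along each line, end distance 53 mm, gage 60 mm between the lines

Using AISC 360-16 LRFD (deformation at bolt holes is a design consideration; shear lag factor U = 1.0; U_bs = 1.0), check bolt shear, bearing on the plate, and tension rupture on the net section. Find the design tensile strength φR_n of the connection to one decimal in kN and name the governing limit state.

251.1 kN (net-section rupture governs)

Bolt shear: A_b = π(22)²/4 = 380.13 mm². φR_n = 0.75 × 372 × 380.13 × 4 × 1 = 424.2 kN.
Bearing (6 mm plate, F_u = 450 MPa): end bolts L_c = 53 − 24/2 = 41, R_n = min(1.2×41×6×450, 2.4×22×6×450) = 132.84 kN/bolt; interior L_c = 67 − 24 = 43, R_n = 139.32 kN/bolt. φR_n = 0.75 × (2×132.84 + 2×139.32) = 408.2 kN.
Tension rupture (net): A_n = (176 − 2×26)×6 = 744 mm² (U = 1.0, A_e = A_n). φR_n = 0.75 × 450 × 744 = 251.1 kN.
Governing: min(424.2, 408.2, 251.1) = 251.1 kN → net-section rupture.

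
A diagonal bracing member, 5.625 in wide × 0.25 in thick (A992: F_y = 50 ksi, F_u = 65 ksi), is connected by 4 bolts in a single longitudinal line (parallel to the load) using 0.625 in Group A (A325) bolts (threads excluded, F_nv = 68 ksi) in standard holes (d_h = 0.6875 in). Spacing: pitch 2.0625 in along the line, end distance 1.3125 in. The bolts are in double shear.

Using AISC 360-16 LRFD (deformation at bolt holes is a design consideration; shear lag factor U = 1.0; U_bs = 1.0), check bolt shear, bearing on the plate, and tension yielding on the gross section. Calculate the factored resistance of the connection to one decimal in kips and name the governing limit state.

Bolt shear: A_b = π(0.625)²/4 = 0.3068 in². φR_n = 0.75 × 68 × 0.3068 × 4 × 2 = 125.2 kips.
Bearing (0.25 in plate, F_u = 65 ksi): end bolts L_c = 1.3125 − 0.6875/2 = 0.96875, R_n = min(1.2×0.96875×0.25×65, 2.4×0.625×0.25×65) = 18.891 kips/bolt; interior L_c = 2.0625 − 0.6875 = 1.375, R_n = 24.375 kips/bolt. φR_n = 0.75 × (1×18.891 + 3×24.375) = 69.0 kips.
Tension yield (gross): A_g = 5.625×0.25 = 1.4063 in². φR_n = 0.90 × 50 × 1.4063 = 63.3 kips.
Governing: min(125.2, 69.0, 63.3) = 63.3 kips → gross-section yield.

63.3 kips (gross-section yield governs)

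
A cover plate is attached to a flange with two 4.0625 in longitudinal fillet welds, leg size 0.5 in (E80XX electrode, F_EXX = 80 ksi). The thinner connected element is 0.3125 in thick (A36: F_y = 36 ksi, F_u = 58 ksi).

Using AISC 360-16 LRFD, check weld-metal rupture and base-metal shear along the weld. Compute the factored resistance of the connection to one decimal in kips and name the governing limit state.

54.8 kips (base-metal shear governs)

Weld metal: throat = 0.707×0.5 = 0.3535 in, L = 2×4.0625 = 8.125 in. φR_n = 0.75 × 0.6 × 80 × 0.3535 × 8.125 = 103.4 kips.
Base metal shear (0.3125 in plate): yield φR_n = 1.0×0.6×36×0.3125×8.125 = 54.8 kips; rupture φR_n = 0.75×0.6×58×0.3125×8.125 = 66.3 kips; take 54.8 kips (yield).
Governing: min(103.4, 54.8) = 54.8 kips → base-metal shear.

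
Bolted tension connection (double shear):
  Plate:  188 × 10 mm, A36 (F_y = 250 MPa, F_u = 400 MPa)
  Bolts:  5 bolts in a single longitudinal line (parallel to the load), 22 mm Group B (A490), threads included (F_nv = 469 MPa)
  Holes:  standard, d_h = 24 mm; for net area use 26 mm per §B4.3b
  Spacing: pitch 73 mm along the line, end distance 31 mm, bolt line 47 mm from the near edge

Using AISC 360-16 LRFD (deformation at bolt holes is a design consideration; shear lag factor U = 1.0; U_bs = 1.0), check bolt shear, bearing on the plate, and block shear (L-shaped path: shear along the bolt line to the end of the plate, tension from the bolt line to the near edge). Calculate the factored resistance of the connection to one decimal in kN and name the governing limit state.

465.4 kN (block shear governs)

Bolt shear: A_b = π(22)²/4 = 380.13 mm². φR_n = 0.75 × 469 × 380.13 × 5 × 2 = 1337.1 kN.
Bearing (10 mm plate, F_u = 400 MPa): end bolts L_c = 31 − 24/2 = 19, R_n = min(1.2×19×10×400, 2.4×22×10×400) = 91.2 kN/bolt; interior L_c = 73 − 24 = 49, R_n = 211.2 kN/bolt. φR_n = 0.75 × (1×91.2 + 4×211.2) = 702.0 kN.
Block shear: shear path 1×[31+4×73] = 1×323 mm, A_gv = 3230, A_nv = 1×(323 − 4.5×26)×10 = 2060 mm²; tension to near edge: (47 − 0.5×26)×10 = 340 mm². R_n = min(0.6×400×2060, 0.6×250×3230) + 1.0×400×340 = min(494.4, 484.5) + 136 = 620.5 kN. φR_n = 0.75 × 620.5 = 465.4 kN.
Governing: min(1337.1, 702.0, 465.4) = 465.4 kN → block shear.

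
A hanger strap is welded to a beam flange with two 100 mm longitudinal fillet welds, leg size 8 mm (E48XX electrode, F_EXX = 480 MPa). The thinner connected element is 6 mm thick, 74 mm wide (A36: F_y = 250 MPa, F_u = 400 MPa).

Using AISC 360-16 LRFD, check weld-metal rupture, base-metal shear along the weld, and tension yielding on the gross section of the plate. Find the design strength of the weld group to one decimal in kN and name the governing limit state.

99.9 kN (gross-section yield governs)

Weld metal: throat = 0.707×8 = 5.656 mm, L = 2×100 = 200 mm. φR_n = 0.75 × 0.6 × 480 × 5.656 × 200 = 244.3 kN.
Base metal shear (6 mm plate): yield φR_n = 1.0×0.6×250×6×200 = 180.0 kN; rupture φR_n = 0.75×0.6×400×6×200 = 216.0 kN; take 180.0 kN (yield).
Tension yield (gross): A_g = 74×6 = 444 mm². φR_n = 0.90 × 250 × 444 = 99.9 kN.
Governing: min(244.3, 180.0, 99.9) = 99.9 kN → gross-section yield.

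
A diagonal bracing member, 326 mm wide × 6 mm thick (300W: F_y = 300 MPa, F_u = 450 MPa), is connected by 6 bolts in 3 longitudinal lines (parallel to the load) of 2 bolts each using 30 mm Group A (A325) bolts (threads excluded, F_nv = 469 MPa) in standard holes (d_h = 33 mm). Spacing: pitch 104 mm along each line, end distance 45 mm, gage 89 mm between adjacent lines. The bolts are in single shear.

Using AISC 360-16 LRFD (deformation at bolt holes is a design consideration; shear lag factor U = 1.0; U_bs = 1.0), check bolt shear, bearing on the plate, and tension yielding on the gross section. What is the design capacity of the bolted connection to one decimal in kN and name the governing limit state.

528.1 kN (gross-section yield governs)

Bolt shear: A_b = π(30)²/4 = 706.86 mm². φR_n = 0.75 × 469 × 706.86 × 6 × 1 = 1491.8 kN.
Bearing (6 mm plate, F_u = 450 MPa): end bolts L_c = 45 − 33/2 = 28.5, R_n = min(1.2×28.5×6×450, 2.4×30×6×450) = 92.34 kN/bolt; interior L_c = 104 − 33 = 71, R_n = 194.4 kN/bolt. φR_n = 0.75 × (3×92.34 + 3×194.4) = 645.2 kN.
Tension yield (gross): A_g = 326×6 = 1956 mm². φR_n = 0.90 × 300 × 1956 = 528.1 kN.
Governing: min(1491.8, 645.2, 528.1) = 528.1 kN → gross-section yield.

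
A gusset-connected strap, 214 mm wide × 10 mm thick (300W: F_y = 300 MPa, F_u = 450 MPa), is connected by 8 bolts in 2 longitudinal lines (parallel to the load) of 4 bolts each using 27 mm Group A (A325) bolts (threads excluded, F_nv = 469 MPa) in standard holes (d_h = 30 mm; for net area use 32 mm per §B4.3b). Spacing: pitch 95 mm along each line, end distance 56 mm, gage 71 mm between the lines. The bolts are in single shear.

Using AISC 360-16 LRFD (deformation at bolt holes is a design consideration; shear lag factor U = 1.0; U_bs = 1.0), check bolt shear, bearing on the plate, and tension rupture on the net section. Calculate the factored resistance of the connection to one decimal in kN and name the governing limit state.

Bolt shear: A_b = π(27)²/4 = 572.56 mm². φR_n = 0.75 × 469 × 572.56 × 8 × 1 = 1611.2 kN.
Bearing (10 mm plate, F_u = 450 MPa): end bolts L_c = 56 − 30/2 = 41, R_n = min(1.2×41×10×450, 2.4×27×10×450) = 221.4 kN/bolt; interior L_c = 95 − 30 = 65, R_n = 291.6 kN/bolt. φR_n = 0.75 × (2×221.4 + 6×291.6) = 1644.3 kN.
Tension rupture (net): A_n = (214 − 2×32)×10 = 1500 mm² (U = 1.0, A_e = A_n). φR_n = 0.75 × 450 × 1500 = 506.3 kN.
Governing: min(1611.2, 1644.3, 506.3) = 506.3 kN → net-section rupture.

506.3 kN (net-section rupture governs)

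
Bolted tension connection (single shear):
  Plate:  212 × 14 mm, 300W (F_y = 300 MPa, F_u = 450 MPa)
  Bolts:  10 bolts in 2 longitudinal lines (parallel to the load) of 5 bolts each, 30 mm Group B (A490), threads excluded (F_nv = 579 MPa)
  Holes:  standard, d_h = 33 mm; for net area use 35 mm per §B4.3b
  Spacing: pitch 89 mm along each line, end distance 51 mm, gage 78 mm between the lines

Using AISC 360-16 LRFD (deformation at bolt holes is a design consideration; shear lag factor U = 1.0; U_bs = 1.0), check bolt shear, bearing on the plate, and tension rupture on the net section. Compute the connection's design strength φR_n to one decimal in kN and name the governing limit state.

Bolt shear: A_b = π(30)²/4 = 706.86 mm². φR_n = 0.75 × 579 × 706.86 × 10 × 1 = 3069.5 kN.
Bearing (14 mm plate, F_u = 450 MPa): end bolts L_c = 51 − 33/2 = 34.5, R_n = min(1.2×34.5×14×450, 2.4×30×14×450) = 260.82 kN/bolt; interior L_c = 89 − 33 = 56, R_n = 423.36 kN/bolt. φR_n = 0.75 × (2×260.82 + 8×423.36) = 2931.4 kN.
Tension rupture (net): A_n = (212 − 2×35)×14 = 1988 mm² (U = 1.0, A_e = A_n). φR_n = 0.75 × 450 × 1988 = 671.0 kN.
Governing: min(3069.5, 2931.4, 671.0) = 671.0 kN → net-section rupture.

671.0 kN (net-section rupture governs)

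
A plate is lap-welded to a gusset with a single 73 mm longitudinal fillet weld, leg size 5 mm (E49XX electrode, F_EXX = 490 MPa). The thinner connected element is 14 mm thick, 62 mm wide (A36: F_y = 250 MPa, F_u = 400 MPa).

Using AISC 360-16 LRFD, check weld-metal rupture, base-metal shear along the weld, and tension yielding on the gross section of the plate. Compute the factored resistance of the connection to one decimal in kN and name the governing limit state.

56.9 kN (weld metal governs)

Weld metal: throat = 0.707×5 = 3.535 mm, L = 73 mm. φR_n = 0.75 × 0.6 × 490 × 3.535 × 73 = 56.9 kN.
Base metal shear (14 mm plate): yield φR_n = 1.0×0.6×250×14×73 = 153.3 kN; rupture φR_n = 0.75×0.6×400×14×73 = 184.0 kN; take 153.3 kN (yield).
Tension yield (gross): A_g = 62×14 = 868 mm². φR_n = 0.90 × 250 × 868 = 195.3 kN.
Governing: min(56.9, 153.3, 195.3) = 56.9 kN → weld metal.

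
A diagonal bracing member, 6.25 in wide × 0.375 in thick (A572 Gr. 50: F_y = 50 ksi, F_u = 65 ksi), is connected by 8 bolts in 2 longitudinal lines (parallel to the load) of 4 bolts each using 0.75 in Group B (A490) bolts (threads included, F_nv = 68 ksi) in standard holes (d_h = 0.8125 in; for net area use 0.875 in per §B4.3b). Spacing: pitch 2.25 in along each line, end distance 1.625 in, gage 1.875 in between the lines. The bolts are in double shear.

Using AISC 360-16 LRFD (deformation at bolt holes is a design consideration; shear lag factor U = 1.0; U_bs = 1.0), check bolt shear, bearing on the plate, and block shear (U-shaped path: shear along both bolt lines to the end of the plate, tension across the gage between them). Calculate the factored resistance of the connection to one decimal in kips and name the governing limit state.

134.8 kips (block shear governs)

Bolt shear: A_b = π(0.75)²/4 = 0.44179 in². φR_n = 0.75 × 68 × 0.44179 × 8 × 2 = 360.5 kips.
Bearing (0.375 in plate, F_u = 65 ksi): end bolts L_c = 1.625 − 0.8125/2 = 1.21875, R_n = min(1.2×1.21875×0.375×65, 2.4×0.75×0.375×65) = 35.648 kips/bolt; interior L_c = 2.25 − 0.8125 = 1.4375, R_n = 42.047 kips/bolt. φR_n = 0.75 × (2×35.648 + 6×42.047) = 242.7 kips.
Block shear: shear path 2×[1.625+3×2.25] = 2×8.375 in, A_gv = 6.2813, A_nv = 2×(8.375 − 3.5×0.875)×0.375 = 3.9844 in²; tension across gage: (1.875 − 1×0.875)×0.375 = 0.375 in². R_n = min(0.6×65×3.9844, 0.6×50×6.2813) + 1.0×65×0.375 = min(155.39, 188.44) + 24.375 = 179.77 kips. φR_n = 0.75 × 179.77 = 134.8 kips.
Governing: min(360.5, 242.7, 134.8) = 134.8 kips → block shear.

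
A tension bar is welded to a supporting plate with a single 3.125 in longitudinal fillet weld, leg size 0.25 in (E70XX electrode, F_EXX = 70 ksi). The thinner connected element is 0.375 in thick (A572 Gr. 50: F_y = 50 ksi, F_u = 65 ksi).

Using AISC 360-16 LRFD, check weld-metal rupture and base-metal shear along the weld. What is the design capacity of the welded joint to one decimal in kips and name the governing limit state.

Weld metal: throat = 0.707×0.25 = 0.17675 in, L = 3.125 in. φR_n = 0.75 × 0.6 × 70 × 0.17675 × 3.125 = 17.4 kips.
Base metal shear (0.375 in plate): yield φR_n = 1.0×0.6×50×0.375×3.125 = 35.2 kips; rupture φR_n = 0.75×0.6×65×0.375×3.125 = 34.3 kips; take 34.3 kips (rupture).
Governing: min(17.4, 34.3) = 17.4 kips → weld metal.

17.4 kips (weld metal governs)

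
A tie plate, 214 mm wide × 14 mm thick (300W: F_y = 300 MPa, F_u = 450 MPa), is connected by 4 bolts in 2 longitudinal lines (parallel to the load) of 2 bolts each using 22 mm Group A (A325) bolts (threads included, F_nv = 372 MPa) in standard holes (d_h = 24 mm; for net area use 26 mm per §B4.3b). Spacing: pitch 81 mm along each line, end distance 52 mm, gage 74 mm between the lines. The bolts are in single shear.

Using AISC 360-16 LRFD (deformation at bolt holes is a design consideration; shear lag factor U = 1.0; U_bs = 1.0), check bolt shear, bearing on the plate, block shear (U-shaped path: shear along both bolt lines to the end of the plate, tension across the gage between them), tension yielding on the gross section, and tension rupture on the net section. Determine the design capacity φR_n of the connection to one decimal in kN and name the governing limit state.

424.2 kN (bolt shear governs)

Bolt shear: A_b = π(22)²/4 = 380.13 mm². φR_n = 0.75 × 372 × 380.13 × 4 × 1 = 424.2 kN.
Bearing (14 mm plate, F_u = 450 MPa): end bolts L_c = 52 − 24/2 = 40, R_n = min(1.2×40×14×450, 2.4×22×14×450) = 302.4 kN/bolt; interior L_c = 81 − 24 = 57, R_n = 332.64 kN/bolt. φR_n = 0.75 × (2×302.4 + 2×332.64) = 952.6 kN.
Block shear: shear path 2×[52+1×81] = 2×133 mm, A_gv = 3724, A_nv = 2×(133 − 1.5×26)×14 = 2632 mm²; tension across gage: (74 − 1×26)×14 = 672 mm². R_n = min(0.6×450×2632, 0.6×300×3724) + 1.0×450×672 = min(710.64, 670.32) + 302.4 = 972.72 kN. φR_n = 0.75 × 972.72 = 729.5 kN.
Tension yield (gross): A_g = 214×14 = 2996 mm². φR_n = 0.90 × 300 × 2996 = 808.9 kN.
Tension rupture (net): A_n = (214 − 2×26)×14 = 2268 mm² (U = 1.0, A_e = A_n). φR_n = 0.75 × 450 × 2268 = 765.5 kN.
Governing: min(424.2, 952.6, 729.5, 808.9, 765.5) = 424.2 kN → bolt shear.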